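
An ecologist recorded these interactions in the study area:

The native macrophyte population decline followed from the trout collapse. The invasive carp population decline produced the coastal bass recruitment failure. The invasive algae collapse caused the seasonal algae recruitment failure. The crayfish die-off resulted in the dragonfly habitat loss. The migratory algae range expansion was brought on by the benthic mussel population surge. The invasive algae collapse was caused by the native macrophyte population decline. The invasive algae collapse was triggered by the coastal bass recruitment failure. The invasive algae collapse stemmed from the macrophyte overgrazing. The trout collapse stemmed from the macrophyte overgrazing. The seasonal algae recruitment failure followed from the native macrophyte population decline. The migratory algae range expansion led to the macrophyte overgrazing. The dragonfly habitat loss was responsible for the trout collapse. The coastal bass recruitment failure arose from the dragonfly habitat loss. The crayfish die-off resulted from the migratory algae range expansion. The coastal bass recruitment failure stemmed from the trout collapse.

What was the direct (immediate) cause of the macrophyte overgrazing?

the migratory algae range expansion

Upstream contributors include the benthic mussel population surge, but only the migratory algae range expansion feeds directly into the macrophyte overgrazing.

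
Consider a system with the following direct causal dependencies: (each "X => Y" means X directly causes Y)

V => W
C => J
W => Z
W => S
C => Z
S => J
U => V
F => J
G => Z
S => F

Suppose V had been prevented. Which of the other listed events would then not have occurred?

Downstream of V: W, S, F, J, Z.
Of those, still caused via another path: J, Z.
The remainder have no surviving cause.

F, S, W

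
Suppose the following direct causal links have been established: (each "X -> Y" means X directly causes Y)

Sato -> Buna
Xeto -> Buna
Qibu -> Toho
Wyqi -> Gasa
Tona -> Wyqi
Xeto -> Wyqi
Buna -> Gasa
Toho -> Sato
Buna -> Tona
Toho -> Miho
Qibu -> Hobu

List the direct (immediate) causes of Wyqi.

Upstream contributors include Qibu, Toho, Sato, Buna, but only Tona, Xeto feed directly into Wyqi.

Tona, Xeto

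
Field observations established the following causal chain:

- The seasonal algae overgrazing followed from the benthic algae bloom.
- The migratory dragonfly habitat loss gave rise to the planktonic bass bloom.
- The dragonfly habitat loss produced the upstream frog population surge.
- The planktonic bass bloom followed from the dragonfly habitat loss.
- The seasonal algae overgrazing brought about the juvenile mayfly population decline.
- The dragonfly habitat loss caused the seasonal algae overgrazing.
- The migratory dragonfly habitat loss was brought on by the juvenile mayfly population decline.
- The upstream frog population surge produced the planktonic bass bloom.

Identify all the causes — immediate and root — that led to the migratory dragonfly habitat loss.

Immediate cause of the migratory dragonfly habitat loss: the juvenile mayfly population decline.
Further upstream: the benthic algae bloom, the dragonfly habitat loss, the seasonal algae overgrazing.

the benthic algae bloom, the dragonfly habitat loss, the juvenile mayfly population decline, the seasonal algae overgrazing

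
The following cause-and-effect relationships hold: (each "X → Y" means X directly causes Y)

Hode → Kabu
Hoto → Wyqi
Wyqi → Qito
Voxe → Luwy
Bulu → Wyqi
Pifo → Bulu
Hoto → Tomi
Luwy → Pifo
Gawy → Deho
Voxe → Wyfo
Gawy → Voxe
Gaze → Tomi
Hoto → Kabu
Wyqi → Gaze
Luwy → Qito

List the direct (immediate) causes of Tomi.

Upstream contributors include Gawy, Voxe, Luwy, Pifo, Bulu, Wyqi, but only Gaze, Hoto feed directly into Tomi.

Gaze, Hoto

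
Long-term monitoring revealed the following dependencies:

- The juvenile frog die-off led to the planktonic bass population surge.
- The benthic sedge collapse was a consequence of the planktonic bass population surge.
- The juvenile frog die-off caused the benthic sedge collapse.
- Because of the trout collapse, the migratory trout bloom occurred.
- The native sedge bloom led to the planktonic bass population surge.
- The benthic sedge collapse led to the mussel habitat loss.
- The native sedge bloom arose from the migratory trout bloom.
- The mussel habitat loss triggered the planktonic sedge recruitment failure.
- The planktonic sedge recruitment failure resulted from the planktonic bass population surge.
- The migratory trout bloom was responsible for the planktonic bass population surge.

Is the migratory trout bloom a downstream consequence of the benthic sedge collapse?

The benthic sedge collapse leads to the mussel habitat loss, the planktonic sedge recruitment failure; the migratory trout bloom is not among them.

No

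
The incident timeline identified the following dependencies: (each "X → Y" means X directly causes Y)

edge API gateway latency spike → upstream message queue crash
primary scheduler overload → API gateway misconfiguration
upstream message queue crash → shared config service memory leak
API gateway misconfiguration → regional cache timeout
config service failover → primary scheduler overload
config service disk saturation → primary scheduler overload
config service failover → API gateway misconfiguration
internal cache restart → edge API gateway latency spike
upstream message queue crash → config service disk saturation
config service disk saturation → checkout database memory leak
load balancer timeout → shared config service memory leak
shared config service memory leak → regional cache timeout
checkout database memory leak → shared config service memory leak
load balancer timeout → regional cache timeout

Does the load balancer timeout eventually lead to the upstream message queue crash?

The load balancer timeout leads to the shared config service memory leak, the regional cache timeout; the upstream message queue crash is not among them.

No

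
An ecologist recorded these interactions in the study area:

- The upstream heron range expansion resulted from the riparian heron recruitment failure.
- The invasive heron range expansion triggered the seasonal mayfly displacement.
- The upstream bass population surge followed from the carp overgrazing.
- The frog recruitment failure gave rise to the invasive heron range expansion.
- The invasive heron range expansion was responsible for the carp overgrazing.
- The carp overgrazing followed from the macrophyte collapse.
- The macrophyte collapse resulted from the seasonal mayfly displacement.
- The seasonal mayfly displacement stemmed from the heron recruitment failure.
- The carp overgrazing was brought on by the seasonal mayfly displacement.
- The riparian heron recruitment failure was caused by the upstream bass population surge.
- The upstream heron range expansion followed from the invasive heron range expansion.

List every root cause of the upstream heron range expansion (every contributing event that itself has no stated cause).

Tracing upstream from the upstream heron range expansion: the upstream heron range expansion ← the invasive heron range expansion ← the frog recruitment failure.
A separate upstream branch: the upstream heron range expansion ← the riparian heron recruitment failure ← the upstream bass population surge ← the carp overgrazing ← the seasonal mayfly displacement ← the heron recruitment failure.
Each of those chain origins has no stated cause.

the frog recruitment failure, the heron recruitment failure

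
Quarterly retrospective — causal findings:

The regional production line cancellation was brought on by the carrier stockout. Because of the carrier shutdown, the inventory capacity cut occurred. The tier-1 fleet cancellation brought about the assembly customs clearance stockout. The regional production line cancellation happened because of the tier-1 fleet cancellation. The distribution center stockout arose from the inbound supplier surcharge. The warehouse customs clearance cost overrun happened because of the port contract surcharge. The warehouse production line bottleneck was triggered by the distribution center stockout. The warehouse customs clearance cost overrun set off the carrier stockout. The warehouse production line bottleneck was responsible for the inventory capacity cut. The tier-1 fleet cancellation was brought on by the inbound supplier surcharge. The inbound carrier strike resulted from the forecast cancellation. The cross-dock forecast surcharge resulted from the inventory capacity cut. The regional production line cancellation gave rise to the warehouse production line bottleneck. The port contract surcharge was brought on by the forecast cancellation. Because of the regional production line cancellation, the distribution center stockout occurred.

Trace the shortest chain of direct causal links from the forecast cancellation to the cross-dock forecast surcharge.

the forecast cancellation → the port contract surcharge → the warehouse customs clearance cost overrun → the carrier stockout → the regional production line cancellation → the warehouse production line bottleneck → the inventory capacity cut → the cross-dock forecast surcharge

the forecast cancellation → the port contract surcharge
the port contract surcharge → the warehouse customs clearance cost overrun
the warehouse customs clearance cost overrun → the carrier stockout
the carrier stockout → the regional production line cancellation
the regional production line cancellation → the warehouse production line bottleneck
the warehouse production line bottleneck → the inventory capacity cut
the inventory capacity cut → the cross-dock forecast surcharge
Length: 7 steps.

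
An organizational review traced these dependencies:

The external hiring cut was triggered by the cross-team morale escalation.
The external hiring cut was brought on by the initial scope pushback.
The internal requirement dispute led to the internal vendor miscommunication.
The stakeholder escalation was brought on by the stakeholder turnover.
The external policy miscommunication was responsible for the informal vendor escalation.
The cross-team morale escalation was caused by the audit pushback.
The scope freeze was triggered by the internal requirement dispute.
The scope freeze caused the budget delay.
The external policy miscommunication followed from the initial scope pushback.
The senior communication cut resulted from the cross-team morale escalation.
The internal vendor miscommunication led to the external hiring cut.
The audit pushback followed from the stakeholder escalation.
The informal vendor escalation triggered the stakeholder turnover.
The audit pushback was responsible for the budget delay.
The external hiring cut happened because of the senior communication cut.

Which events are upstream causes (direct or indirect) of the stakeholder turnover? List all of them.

Immediate cause of the stakeholder turnover: the informal vendor escalation.
Further upstream: the initial scope pushback, the external policy miscommunication.

the external policy miscommunication, the informal vendor escalation, the initial scope pushback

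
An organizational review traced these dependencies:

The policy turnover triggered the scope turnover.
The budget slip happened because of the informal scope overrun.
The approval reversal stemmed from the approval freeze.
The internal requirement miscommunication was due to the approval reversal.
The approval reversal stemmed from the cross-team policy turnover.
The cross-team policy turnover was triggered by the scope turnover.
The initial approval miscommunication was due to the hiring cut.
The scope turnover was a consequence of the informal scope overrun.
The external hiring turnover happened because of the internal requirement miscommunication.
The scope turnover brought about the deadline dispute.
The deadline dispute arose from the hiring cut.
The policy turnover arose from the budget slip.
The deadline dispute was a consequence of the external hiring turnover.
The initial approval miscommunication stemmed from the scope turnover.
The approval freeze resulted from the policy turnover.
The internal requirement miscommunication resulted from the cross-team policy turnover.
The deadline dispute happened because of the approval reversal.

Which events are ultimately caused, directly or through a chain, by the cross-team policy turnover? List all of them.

the approval reversal, the deadline dispute, the external hiring turnover, the internal requirement miscommunication

Direct effects: the approval reversal, the internal requirement miscommunication.
2 steps out: the external hiring turnover, the deadline dispute.
Not reachable from it: the informal scope overrun, the budget slip, the policy turnover, the scope turnover, the hiring cut, the approval freeze, the initial approval miscommunication.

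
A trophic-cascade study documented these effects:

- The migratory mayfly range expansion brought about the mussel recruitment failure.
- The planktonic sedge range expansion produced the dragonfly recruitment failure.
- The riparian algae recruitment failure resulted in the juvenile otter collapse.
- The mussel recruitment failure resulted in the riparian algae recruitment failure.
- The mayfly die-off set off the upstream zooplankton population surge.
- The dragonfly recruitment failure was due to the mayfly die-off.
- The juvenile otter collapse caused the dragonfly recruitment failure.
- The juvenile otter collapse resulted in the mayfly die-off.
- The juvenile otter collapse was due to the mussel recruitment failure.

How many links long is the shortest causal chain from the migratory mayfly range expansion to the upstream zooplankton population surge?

4

Shortest chain: the migratory mayfly range expansion → the mussel recruitment failure → the juvenile otter collapse → the mayfly die-off → the upstream zooplankton population surge.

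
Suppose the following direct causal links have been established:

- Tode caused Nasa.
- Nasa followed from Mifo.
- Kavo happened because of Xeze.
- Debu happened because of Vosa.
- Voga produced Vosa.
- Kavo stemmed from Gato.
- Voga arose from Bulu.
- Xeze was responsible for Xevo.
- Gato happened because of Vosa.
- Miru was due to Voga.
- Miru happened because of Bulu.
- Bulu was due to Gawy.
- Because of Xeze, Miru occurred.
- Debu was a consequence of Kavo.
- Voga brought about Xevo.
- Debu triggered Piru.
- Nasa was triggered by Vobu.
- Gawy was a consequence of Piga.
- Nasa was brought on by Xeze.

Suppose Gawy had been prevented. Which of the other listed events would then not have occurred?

Bulu, Gato, Voga, Vosa

Downstream of Gawy: Bulu, Voga, Vosa, Gato, Xevo, Kavo, Miru, Debu, Piru.
Of those, still caused via another path: Xevo, Kavo, Miru, Debu, Piru.
The remainder have no surviving cause.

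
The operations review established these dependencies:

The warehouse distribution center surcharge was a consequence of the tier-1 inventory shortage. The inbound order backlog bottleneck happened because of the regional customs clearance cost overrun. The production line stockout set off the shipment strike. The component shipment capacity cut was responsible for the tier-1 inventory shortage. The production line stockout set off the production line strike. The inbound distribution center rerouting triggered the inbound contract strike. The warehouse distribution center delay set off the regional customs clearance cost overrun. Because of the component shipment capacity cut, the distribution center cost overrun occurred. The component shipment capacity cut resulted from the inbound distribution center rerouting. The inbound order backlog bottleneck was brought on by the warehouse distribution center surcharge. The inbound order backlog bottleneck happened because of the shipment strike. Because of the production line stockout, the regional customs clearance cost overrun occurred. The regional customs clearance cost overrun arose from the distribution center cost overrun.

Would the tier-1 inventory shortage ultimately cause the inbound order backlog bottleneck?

Yes

There is a causal chain: the tier-1 inventory shortage → the warehouse distribution center surcharge → the inbound order backlog bottleneck.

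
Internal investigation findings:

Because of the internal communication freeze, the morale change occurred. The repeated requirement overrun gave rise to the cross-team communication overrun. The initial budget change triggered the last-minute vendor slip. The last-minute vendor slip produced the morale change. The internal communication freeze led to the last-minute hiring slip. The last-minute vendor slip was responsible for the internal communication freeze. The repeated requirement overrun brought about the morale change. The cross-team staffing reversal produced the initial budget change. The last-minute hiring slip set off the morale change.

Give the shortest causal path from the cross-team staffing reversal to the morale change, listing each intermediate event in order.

the cross-team staffing reversal → the initial budget change → the last-minute vendor slip → the morale change

the cross-team staffing reversal → the initial budget change
the initial budget change → the last-minute vendor slip
the last-minute vendor slip → the morale change
Length: 3 steps.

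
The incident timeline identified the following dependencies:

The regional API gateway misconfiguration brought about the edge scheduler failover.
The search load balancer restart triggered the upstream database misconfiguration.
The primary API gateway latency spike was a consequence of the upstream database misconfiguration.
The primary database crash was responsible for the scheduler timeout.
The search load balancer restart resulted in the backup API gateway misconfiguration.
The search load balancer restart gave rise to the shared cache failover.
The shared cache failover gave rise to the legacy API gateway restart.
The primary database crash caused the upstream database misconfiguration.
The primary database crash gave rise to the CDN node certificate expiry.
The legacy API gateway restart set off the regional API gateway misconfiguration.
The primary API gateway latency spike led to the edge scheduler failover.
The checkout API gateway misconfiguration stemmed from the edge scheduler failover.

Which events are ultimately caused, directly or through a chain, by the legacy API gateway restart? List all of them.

Direct effects: the regional API gateway misconfiguration.
2 steps out: the edge scheduler failover.
3 steps out: the checkout API gateway misconfiguration.
Not reachable from it: the primary database crash, the CDN node certificate expiry, the search load balancer restart, the scheduler timeout, the shared cache failover, the upstream database misconfiguration, the backup API gateway misconfiguration, the primary API gateway latency spike.

the checkout API gateway misconfiguration, the edge scheduler failover, the regional API gateway misconfiguration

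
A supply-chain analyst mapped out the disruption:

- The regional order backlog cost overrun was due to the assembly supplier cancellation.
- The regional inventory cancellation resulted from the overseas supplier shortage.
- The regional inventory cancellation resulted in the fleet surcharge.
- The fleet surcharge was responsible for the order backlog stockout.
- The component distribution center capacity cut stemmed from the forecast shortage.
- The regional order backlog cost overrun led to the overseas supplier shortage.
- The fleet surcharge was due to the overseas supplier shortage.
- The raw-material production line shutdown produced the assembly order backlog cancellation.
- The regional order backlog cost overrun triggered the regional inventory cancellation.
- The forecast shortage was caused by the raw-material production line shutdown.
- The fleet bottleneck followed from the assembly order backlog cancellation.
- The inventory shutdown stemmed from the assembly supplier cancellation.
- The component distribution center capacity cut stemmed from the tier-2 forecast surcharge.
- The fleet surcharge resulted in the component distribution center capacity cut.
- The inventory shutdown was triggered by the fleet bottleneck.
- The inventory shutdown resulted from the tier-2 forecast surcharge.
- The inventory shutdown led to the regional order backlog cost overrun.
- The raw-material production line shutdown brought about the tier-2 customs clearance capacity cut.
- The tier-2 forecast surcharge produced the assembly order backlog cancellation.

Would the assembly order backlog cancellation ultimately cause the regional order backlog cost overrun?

Yes

There is a causal chain: the assembly order backlog cancellation → the fleet bottleneck → the inventory shutdown → the regional order backlog cost overrun.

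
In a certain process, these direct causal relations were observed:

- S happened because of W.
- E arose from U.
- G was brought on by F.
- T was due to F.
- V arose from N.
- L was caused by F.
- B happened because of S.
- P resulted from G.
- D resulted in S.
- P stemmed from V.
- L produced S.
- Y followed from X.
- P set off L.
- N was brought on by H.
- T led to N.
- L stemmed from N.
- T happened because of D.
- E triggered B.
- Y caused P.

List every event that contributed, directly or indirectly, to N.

Immediate causes of N: H, T.
Further upstream: D, F.

D, F, H, T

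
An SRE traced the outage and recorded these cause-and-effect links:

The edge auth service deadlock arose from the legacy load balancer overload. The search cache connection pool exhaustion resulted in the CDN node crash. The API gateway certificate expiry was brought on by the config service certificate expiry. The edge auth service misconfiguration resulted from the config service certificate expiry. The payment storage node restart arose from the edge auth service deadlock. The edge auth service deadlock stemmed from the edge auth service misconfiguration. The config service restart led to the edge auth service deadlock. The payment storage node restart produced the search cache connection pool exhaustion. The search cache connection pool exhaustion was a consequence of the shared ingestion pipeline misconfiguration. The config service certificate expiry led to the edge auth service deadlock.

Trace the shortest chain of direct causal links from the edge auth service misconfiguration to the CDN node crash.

the edge auth service misconfiguration → the edge auth service deadlock
the edge auth service deadlock → the payment storage node restart
the payment storage node restart → the search cache connection pool exhaustion
the search cache connection pool exhaustion → the CDN node crash
Length: 4 steps.

the edge auth service misconfiguration → the edge auth service deadlock → the payment storage node restart → the search cache connection pool exhaustion → the CDN node crash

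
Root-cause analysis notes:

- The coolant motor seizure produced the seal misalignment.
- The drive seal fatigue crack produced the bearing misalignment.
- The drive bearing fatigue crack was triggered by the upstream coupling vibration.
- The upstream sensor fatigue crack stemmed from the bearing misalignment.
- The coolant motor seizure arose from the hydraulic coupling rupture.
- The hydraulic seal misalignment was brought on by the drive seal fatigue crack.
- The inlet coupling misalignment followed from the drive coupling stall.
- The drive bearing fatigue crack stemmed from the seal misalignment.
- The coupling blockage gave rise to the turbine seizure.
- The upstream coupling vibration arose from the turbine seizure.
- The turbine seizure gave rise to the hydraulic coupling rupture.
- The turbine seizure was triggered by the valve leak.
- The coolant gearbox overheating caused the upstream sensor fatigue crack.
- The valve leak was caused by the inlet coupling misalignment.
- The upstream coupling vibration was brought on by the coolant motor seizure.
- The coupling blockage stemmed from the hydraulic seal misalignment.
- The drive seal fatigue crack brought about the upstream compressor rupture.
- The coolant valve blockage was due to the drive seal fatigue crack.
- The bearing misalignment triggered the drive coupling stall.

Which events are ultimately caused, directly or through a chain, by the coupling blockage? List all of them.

Direct effects: the turbine seizure.
2 steps out: the hydraulic coupling rupture, the upstream coupling vibration.
3 steps out: the coolant motor seizure, the drive bearing fatigue crack.
4 steps out: the seal misalignment.
Not reachable from it: the drive seal fatigue crack, the bearing misalignment, the upstream compressor rupture, the drive coupling stall, the inlet coupling misalignment, the valve leak, the hydraulic seal misalignment, the coolant valve blockage, the upstream sensor fatigue crack, the coolant gearbox overheating.

the coolant motor seizure, the drive bearing fatigue crack, the hydraulic coupling rupture, the seal misalignment, the turbine seizure, the upstream coupling vibration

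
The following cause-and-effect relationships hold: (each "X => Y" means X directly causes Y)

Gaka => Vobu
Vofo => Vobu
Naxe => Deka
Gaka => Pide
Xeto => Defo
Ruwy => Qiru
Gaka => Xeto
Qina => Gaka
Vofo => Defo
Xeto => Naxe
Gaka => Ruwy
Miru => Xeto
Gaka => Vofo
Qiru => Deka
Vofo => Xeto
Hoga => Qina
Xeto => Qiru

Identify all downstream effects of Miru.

Defo, Deka, Naxe, Qiru, Xeto

Direct effects: Xeto.
2 steps out: Defo, Qiru, Naxe.
3 steps out: Deka.
Not reachable from it: Hoga, Qina, Gaka, Vofo, Pide, Ruwy, Vobu.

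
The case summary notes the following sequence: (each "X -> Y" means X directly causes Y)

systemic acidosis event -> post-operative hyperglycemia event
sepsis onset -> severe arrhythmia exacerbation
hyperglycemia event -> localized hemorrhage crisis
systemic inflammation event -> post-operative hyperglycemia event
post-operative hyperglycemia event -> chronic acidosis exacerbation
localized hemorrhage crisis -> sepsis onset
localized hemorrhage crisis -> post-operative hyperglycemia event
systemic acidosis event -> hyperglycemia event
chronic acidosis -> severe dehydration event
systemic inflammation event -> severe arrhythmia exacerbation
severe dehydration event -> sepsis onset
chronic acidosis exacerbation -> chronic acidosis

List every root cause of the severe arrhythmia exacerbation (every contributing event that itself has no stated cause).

Tracing upstream from the severe arrhythmia exacerbation: the severe arrhythmia exacerbation ← the systemic inflammation event.
A separate upstream branch: the severe arrhythmia exacerbation ← the sepsis onset ← the localized hemorrhage crisis ← the hyperglycemia event ← the systemic acidosis event.
Each of those chain origins has no stated cause.

the systemic acidosis event, the systemic inflammation event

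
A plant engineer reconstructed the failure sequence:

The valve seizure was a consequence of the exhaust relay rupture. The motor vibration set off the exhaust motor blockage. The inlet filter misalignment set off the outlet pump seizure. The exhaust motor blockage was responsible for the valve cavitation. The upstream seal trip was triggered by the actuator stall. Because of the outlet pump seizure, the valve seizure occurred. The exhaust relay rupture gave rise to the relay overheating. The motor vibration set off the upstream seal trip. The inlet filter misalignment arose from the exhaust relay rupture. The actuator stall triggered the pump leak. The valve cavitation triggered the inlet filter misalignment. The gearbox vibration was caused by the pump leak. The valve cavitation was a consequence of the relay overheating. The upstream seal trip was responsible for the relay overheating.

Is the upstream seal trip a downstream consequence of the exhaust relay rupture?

The exhaust relay rupture leads to the relay overheating, the valve cavitation, the inlet filter misalignment, the outlet pump seizure, the valve seizure; the upstream seal trip is not among them.

No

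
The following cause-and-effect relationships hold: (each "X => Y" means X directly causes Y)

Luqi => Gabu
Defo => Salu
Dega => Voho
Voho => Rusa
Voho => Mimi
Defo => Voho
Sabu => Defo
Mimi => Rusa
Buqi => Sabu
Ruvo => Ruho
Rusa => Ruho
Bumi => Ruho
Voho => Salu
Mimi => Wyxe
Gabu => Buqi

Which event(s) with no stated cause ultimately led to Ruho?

Bumi, Dega, Luqi, Ruvo

Tracing upstream from Ruho: Ruho ← Rusa ← Voho ← Defo ← Sabu ← Buqi ← Gabu ← Luqi.
A separate upstream branch: Ruho ← Rusa ← Voho ← Dega.
A separate upstream branch: Ruho ← Bumi.
A separate upstream branch: Ruho ← Ruvo.
Each of those chain origins has no stated cause.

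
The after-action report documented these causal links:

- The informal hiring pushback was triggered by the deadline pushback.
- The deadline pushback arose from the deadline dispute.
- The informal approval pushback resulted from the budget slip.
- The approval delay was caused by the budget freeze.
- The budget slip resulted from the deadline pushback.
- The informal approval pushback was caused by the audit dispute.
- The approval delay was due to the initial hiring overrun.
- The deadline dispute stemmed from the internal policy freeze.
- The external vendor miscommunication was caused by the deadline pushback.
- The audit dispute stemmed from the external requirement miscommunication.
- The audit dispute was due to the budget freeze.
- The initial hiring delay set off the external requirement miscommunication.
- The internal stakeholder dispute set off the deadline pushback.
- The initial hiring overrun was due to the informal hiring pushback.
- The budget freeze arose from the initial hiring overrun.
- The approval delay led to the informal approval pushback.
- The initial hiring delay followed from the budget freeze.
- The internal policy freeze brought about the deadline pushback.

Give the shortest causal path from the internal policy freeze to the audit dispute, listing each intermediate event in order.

the internal policy freeze → the deadline pushback
the deadline pushback → the informal hiring pushback
the informal hiring pushback → the initial hiring overrun
the initial hiring overrun → the budget freeze
the budget freeze → the audit dispute
Length: 5 steps.

the internal policy freeze → the deadline pushback → the informal hiring pushback → the initial hiring overrun → the budget freeze → the audit dispute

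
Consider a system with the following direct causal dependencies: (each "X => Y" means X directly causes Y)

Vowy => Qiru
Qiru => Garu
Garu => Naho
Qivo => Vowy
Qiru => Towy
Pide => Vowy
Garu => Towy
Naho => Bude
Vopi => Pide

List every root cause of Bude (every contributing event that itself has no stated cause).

Tracing upstream from Bude: Bude ← Naho ← Garu ← Qiru ← Vowy ← Pide ← Vopi.
A separate upstream branch: Bude ← Naho ← Garu ← Qiru ← Vowy ← Qivo.
Each of those chain origins has no stated cause.

Qivo, Vopi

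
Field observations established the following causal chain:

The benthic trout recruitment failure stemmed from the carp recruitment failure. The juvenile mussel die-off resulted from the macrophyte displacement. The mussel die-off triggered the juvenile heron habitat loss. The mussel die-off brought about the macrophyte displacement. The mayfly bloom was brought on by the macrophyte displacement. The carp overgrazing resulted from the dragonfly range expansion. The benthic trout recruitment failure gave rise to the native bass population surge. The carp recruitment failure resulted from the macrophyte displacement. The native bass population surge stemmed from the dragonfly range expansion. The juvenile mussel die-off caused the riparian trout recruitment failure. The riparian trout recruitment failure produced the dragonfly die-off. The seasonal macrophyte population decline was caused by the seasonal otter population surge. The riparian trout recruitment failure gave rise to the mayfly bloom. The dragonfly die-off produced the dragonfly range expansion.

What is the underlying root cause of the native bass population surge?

Tracing upstream from the native bass population surge: the native bass population surge ← the benthic trout recruitment failure ← the carp recruitment failure ← the macrophyte displacement ← the mussel die-off.
The mussel die-off has no stated cause, so it is the root.

the mussel die-off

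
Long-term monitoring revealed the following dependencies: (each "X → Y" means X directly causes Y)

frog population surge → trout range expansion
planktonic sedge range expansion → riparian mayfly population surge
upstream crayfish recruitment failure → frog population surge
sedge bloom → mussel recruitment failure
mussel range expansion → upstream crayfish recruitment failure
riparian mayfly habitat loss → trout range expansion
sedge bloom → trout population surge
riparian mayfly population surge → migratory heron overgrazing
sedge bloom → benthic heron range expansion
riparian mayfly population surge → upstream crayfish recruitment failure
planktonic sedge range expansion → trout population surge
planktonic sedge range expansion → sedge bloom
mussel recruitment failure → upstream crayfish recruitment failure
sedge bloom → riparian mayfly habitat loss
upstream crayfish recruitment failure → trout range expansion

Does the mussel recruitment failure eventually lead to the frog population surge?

Yes

There is a causal chain: the mussel recruitment failure → the upstream crayfish recruitment failure → the frog population surge.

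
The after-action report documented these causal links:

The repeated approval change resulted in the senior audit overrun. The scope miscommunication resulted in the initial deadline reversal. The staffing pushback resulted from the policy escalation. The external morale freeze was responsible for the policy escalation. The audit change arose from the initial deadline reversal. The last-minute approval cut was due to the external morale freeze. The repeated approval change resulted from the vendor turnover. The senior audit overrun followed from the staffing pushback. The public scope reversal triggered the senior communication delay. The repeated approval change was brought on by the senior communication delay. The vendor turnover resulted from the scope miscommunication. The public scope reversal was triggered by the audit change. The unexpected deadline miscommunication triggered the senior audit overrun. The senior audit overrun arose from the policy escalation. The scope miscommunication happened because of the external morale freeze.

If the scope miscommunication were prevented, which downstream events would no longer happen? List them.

the audit change, the initial deadline reversal, the public scope reversal, the repeated approval change, the senior communication delay, the vendor turnover

Downstream of the scope miscommunication: the initial deadline reversal, the vendor turnover, the audit change, the public scope reversal, the senior communication delay, the repeated approval change, the senior audit overrun.
Of those, still caused via another path: the senior audit overrun.
The remainder have no surviving cause.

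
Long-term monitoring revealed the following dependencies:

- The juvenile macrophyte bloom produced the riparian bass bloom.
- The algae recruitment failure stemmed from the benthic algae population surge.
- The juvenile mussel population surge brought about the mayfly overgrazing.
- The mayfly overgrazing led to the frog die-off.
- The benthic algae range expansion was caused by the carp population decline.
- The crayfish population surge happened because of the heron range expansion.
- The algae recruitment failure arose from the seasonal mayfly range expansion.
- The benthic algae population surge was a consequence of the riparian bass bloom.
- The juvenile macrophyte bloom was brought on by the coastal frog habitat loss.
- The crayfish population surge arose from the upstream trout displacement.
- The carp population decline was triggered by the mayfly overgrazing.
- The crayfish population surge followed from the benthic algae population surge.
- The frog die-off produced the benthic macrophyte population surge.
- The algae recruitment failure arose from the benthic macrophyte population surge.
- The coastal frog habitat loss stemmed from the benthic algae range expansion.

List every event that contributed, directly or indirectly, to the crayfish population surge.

Immediate causes of the crayfish population surge: the upstream trout displacement, the benthic algae population surge, the heron range expansion.
Further upstream: the juvenile mussel population surge, the mayfly overgrazing, the carp population decline, the benthic algae range expansion, the coastal frog habitat loss, the juvenile macrophyte bloom, the riparian bass bloom.

the benthic algae population surge, the benthic algae range expansion, the carp population decline, the coastal frog habitat loss, the heron range expansion, the juvenile macrophyte bloom, the juvenile mussel population surge, the mayfly overgrazing, the riparian bass bloom, the upstream trout displacement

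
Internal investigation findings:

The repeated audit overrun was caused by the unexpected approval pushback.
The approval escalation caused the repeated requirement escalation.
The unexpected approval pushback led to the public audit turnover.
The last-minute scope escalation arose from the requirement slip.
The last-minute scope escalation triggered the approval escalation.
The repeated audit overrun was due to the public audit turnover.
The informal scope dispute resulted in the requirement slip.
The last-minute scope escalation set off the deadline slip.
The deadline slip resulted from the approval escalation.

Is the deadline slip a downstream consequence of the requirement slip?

Yes

There is a causal chain: the requirement slip → the last-minute scope escalation → the deadline slip.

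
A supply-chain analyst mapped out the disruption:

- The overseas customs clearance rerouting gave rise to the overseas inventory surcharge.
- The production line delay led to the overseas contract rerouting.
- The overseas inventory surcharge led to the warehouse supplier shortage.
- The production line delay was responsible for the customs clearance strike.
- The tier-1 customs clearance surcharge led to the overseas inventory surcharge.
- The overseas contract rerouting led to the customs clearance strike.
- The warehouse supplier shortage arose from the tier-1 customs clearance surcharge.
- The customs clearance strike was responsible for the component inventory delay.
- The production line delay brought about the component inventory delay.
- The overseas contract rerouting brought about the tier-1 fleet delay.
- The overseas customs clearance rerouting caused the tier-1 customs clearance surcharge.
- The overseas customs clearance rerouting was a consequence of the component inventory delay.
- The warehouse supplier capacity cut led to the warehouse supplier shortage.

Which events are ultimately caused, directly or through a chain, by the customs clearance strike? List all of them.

the component inventory delay, the overseas customs clearance rerouting, the overseas inventory surcharge, the tier-1 customs clearance surcharge, the warehouse supplier shortage

Direct effects: the component inventory delay.
2 steps out: the overseas customs clearance rerouting.
3 steps out: the tier-1 customs clearance surcharge, the overseas inventory surcharge.
4 steps out: the warehouse supplier shortage.
Not reachable from it: the production line delay, the overseas contract rerouting, the warehouse supplier capacity cut, the tier-1 fleet delay.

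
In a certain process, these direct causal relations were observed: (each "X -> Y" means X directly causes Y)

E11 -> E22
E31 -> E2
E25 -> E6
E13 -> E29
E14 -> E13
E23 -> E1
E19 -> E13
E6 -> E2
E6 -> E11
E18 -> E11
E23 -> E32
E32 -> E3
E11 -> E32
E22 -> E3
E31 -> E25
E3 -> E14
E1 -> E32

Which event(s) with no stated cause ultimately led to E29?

E18, E19, E23, E31

Tracing upstream from E29: E29 ← E13 ← E19.
A separate upstream branch: E29 ← E13 ← E14 ← E3 ← E32 ← E11 ← E6 ← E25 ← E31.
A separate upstream branch: E29 ← E13 ← E14 ← E3 ← E32 ← E11 ← E18.
A separate upstream branch: E29 ← E13 ← E14 ← E3 ← E32 ← E23.
Each of those chain origins has no stated cause.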